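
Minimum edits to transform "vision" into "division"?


Word 1: "vision" (length 6)
Word 2: "division" (length 8)
One optimal edit sequence (insert/delete/substitute each cost 1):
  1. insert 'd'  (+1)
  2. insert 'i'  (+1)
  3. keep 'v'
  4. keep 'i'
  5. keep 's'
  6. keep 'i'
  7. keep 'o'
  8. keep 'n'
Total edit operations: 2
Edit distance = 2


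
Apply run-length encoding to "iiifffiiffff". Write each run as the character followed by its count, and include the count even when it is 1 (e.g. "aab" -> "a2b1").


String: "iiifffiiffff"
Scanning for consecutive runs:
  'i' x 3
  'f' x 3
  'i' x 2
  'f' x 4
RLE = "i3f3i2f4"


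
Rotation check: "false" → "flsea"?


Word: "false", Candidate: "flsea"
Method: check if candidate is substring of word+word
"falsefalse" contains "flsea"? No
Is rotation = No


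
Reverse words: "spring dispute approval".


Original: "spring dispute approval"
Words (1..n): spring | dispute | approval
Reversed (n..1): approval | dispute | spring
Result = "approval dispute spring"


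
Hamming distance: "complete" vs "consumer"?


Comparing character by character (same length = 8):
  Pos 0: 'c' vs 'c' =
  Pos 1: 'o' vs 'o' =
  Pos 2: 'm' vs 'n' !=
  Pos 3: 'p' vs 's' !=
  Pos 4: 'l' vs 'u' !=
  Pos 5: 'e' vs 'm' !=
  Pos 6: 't' vs 'e' !=
  Pos 7: 'e' vs 'r' !=
Hamming distance = 6


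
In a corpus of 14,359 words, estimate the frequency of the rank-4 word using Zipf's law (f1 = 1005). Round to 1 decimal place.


Zipf's law: f(r) = f(1) / r
f(1) = 1005
f(4) = 1005 / 4
= 251.3 occurrences


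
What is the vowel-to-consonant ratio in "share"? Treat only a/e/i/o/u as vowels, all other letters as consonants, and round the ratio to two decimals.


Word: "share"
Vowels (a,e,i,o,u): 2
Consonants: 3
Ratio = 2/3
= 0.67


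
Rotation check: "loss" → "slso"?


Word: "loss", Candidate: "slso"
Method: check if candidate is substring of word+word
"lossloss" contains "slso"? No
Is rotation = No


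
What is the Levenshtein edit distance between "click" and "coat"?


Word 1: "click" (length 5)
Word 2: "coat" (length 4)
One optimal edit sequence (insert/delete/substitute each cost 1):
  1. keep 'c'
  2. delete 'l'  (+1)
  3. substitute 'i' -> 'o'  (+1)
  4. substitute 'c' -> 'a'  (+1)
  5. substitute 'k' -> 't'  (+1)
Total edit operations: 4
Edit distance = 4


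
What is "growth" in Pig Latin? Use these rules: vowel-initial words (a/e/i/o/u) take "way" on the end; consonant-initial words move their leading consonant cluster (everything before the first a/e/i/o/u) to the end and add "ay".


Word: "growth"
Starts with consonant(s) → move to end, add 'ay'
Consonant cluster: "gr"
Pig Latin = "owthgray"


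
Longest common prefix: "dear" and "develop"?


Word 1: "dear"
Word 2: "develop"
Comparing from start:
  Pos 0: 'd' == 'd'
  Pos 1: 'e' == 'e'
  Pos 2: 'a' != 'v' (stop)
LCP = "de" (length 2)


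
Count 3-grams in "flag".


Word: "flag" (length 4)
Number of 3-grams = length - 3 + 1 = 4 - 3 + 1
= 2


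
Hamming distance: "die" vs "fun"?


Comparing character by character (same length = 3):
  Pos 0: 'd' vs 'f' !=
  Pos 1: 'i' vs 'u' !=
  Pos 2: 'e' vs 'n' !=
Hamming distance = 3


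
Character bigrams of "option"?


Word: "option" (length 6)
Number of bigrams = 6 - 2 + 1 = 5
  Position 0: "op"
  Position 1: "pt"
  Position 2: "ti"
  Position 3: "io"
  Position 4: "on"
Bigrams = "op", "pt", "ti", "io", "on"


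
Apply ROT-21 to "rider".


Word: "rider"
Shift: 21
Each letter → (letter + shift) mod 26:
  'r' (17) + 21 = 12 → 'm'
  'i' (8) + 21 = 3 → 'd'
  'd' (3) + 21 = 24 → 'y'
  'e' (4) + 21 = 25 → 'z'
  'r' (17) + 21 = 12 → 'm'
Result = "mdyzm"


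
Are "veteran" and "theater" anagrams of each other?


Word 1: "veteran" → sorted: aeenrtv
Word 2: "theater" → sorted: aeehrtt
Same letters? aeenrtv != aeehrtt
Anagram = No


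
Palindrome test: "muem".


Word: "muem"
Reversed: "meum"
Forward == Backward? muem != meum
Palindrome = No


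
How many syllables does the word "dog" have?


Word: "dog"
Syllable breakdown: dog
Counting: 1 part
= 1 syllable


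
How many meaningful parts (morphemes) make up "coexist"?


Word: "coexist"
Morphemes: co- / exist
Each morpheme carries meaning
= 2 morphemes


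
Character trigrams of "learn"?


Word: "learn" (length 5)
Number of trigrams = 5 - 3 + 1 = 3
  Position 0: "lea"
  Position 1: "ear"
  Position 2: "arn"
Trigrams = "lea", "ear", "arn"


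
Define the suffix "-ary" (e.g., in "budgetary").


Suffix: -ary
Example: budgetary = budget + -ary
Meaning = relating to


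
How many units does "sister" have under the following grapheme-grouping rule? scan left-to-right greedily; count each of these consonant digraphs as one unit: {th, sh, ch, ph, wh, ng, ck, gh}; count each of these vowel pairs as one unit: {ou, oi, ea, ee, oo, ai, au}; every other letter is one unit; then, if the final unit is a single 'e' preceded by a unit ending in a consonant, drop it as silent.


Word: "sister" (6 letters)
Left-to-right scan:
  [1] 's' (letter)
  [2] 'i' (letter)
  [3] 's' (letter)
  [4] 't' (letter)
  [5] 'e' (letter)
  [6] 'r' (letter)
Units from scan: 6
Sound units = 6 units


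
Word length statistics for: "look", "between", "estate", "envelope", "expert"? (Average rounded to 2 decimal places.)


Lengths: "look"=4, "between"=7, "estate"=6, "envelope"=8, "expert"=6
Sum = 31, Count = 5
Average = 31/5 = 6.20
= avg=6.20, min=4, max=8


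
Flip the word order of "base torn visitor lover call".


Original: "base torn visitor lover call"
Words (1..n): base | torn | visitor | lover | call
Reversed (n..1): call | lover | visitor | torn | base
Result = "call lover visitor torn base"


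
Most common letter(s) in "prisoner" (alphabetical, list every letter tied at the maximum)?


Word: "prisoner"
Letter counts:
  'e': 1
  'i': 1
  'n': 1
  'o': 1
  'p': 1
  'r': 2
  's': 1
Maximum count = 2
Most frequent = 'r' (2 times each)


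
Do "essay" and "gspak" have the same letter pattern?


Pattern of "essay": [0, 1, 1, 2, 3]
Pattern of "gspak": [0, 1, 2, 3, 4]
Patterns do not match
Same pattern = No


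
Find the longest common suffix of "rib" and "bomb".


Word 1: "rib"
Word 2: "bomb"
Comparing from end:
  Pos -1: 'b' == 'b'
  Pos -2: 'i' != 'm' (stop)
LCS = "b" (length 1)


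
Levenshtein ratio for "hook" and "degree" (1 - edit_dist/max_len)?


Word 1: "hook" (length 4)
Word 2: "degree" (length 6)
One optimal edit sequence:
  1. insert 'd'  (+1)
  2. insert 'e'  (+1)
  3. substitute 'h' -> 'g'  (+1)
  4. substitute 'o' -> 'r'  (+1)
  5. substitute 'o' -> 'e'  (+1)
  6. substitute 'k' -> 'e'  (+1)
Edit distance = 6
Max length = max(4, 6) = 6
Similarity = 1 - 6/6
= 0.0000


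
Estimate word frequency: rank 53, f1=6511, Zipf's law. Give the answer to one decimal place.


Zipf's law: f(r) = f(1) / r
f(1) = 6511
f(53) = 6511 / 53
= 122.8 occurrences


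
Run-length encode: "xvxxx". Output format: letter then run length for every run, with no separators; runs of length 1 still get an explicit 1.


String: "xvxxx"
Scanning for consecutive runs:
  'x' x 1
  'v' x 1
  'x' x 3
RLE = "x1v1x3"


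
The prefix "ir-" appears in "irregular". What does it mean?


Prefix: ir-
As in: irregular -> ir- + regular
Meaning = not


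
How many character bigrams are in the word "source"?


Word: "source" (length 6)
Number of 2-grams = length - 2 + 1 = 6 - 2 + 1
= 5


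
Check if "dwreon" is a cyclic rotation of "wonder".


Word: "wonder", Candidate: "dwreon"
Method: check if candidate is substring of word+word
"wonderwonder" contains "dwreon"? No
Is rotation = No


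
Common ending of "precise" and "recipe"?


Word 1: "precise"
Word 2: "recipe"
Comparing from end:
  Pos -1: 'e' == 'e'
  Pos -2: 's' != 'p' (stop)
LCS = "e" (length 1)


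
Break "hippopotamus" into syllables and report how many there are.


Word: "hippopotamus"
Syllable breakdown: hip-po-pot-a-mus
Counting: 5 parts
= 5 syllables


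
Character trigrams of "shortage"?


Word: "shortage" (length 8)
Number of trigrams = 8 - 3 + 1 = 6
  Position 0: "sho"
  Position 1: "hor"
  Position 2: "ort"
  Position 3: "rta"
  Position 4: "tag"
  Position 5: "age"
Trigrams = "sho", "hor", "ort", "rta", "tag", "age"


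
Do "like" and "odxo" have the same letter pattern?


Pattern of "like": [0, 1, 2, 3]
Pattern of "odxo": [0, 1, 2, 0]
Patterns do not match
Same pattern = No


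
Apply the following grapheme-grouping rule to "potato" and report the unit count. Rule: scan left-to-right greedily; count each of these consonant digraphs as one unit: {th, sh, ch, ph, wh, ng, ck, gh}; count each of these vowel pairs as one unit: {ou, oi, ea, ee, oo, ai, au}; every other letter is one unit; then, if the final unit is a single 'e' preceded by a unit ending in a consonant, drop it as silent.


Word: "potato" (6 letters)
Left-to-right scan:
  1. 'p' (letter)
  2. 'o' (letter)
  3. 't' (letter)
  4. 'a' (letter)
  5. 't' (letter)
  6. 'o' (letter)
Units from scan: 6
Sound units = 6 units


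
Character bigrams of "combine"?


Word: "combine" (length 7)
Number of bigrams = 7 - 2 + 1 = 6
  Position 0: "co"
  Position 1: "om"
  Position 2: "mb"
  Position 3: "bi"
  Position 4: "in"
  Position 5: "ne"
Bigrams = "co", "om", "mb", "bi", "in", "ne"


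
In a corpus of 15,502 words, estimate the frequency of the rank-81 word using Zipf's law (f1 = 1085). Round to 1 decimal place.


Zipf's law: f(r) = f(1) / r
f(1) = 1085
f(81) = 1085 / 81
= 13.4 occurrences


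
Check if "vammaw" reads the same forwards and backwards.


Word: "vammaw"
Reversed: "wammav"
Forward == Backward? vammaw != wammav
Palindrome = No


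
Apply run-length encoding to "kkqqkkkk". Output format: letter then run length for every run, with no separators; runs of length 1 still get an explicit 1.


String: "kkqqkkkk"
Scanning for consecutive runs:
  'k' x 2
  'q' x 2
  'k' x 4
RLE = "k2q2k4"


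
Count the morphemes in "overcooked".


Word: "overcooked"
Morphemes: over- / cook / -ed
Each morpheme carries meaning
= 3 morphemes


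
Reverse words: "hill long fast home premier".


Original: "hill long fast home premier"
Words (1..n): hill | long | fast | home | premier
Reversed (n..1): premier | home | fast | long | hill
Result = "premier home fast long hill"


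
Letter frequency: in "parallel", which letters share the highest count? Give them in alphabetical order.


Word: "parallel"
Letter counts:
  'a': 2
  'e': 1
  'l': 3
  'p': 1
  'r': 1
Maximum count = 3
Most frequent = 'l' (3 times each)


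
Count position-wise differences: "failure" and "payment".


Comparing character by character (same length = 7):
  Pos 0: 'f' vs 'p' !=
  Pos 1: 'a' vs 'a' =
  Pos 2: 'i' vs 'y' !=
  Pos 3: 'l' vs 'm' !=
  Pos 4: 'u' vs 'e' !=
  Pos 5: 'r' vs 'n' !=
  Pos 6: 'e' vs 't' !=
Hamming distance = 6


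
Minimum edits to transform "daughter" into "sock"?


Word 1: "daughter" (length 8)
Word 2: "sock" (length 4)
One optimal edit sequence (insert/delete/substitute each cost 1):
  1. delete 'd'  (+1)
  2. delete 'a'  (+1)
  3. delete 'u'  (+1)
  4. delete 'g'  (+1)
  5. substitute 'h' -> 's'  (+1)
  6. substitute 't' -> 'o'  (+1)
  7. substitute 'e' -> 'c'  (+1)
  8. substitute 'r' -> 'k'  (+1)
Total edit operations: 8
Edit distance = 8


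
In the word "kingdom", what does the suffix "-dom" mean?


Suffix: -dom
Example: kingdom = king + -dom
Meaning = state / realm


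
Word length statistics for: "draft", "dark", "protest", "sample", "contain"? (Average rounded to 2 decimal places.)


Lengths: "draft"=5, "dark"=4, "protest"=7, "sample"=6, "contain"=7
Sum = 29, Count = 5
Average = 29/5 = 5.80
= avg=5.80, min=4, max=7


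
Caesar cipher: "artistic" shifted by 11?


Word: "artistic"
Shift: 11
Each letter → (letter + shift) mod 26:
  'a' (0) + 11 = 11 → 'l'
  'r' (17) + 11 = 2 → 'c'
  't' (19) + 11 = 4 → 'e'
  'i' (8) + 11 = 19 → 't'
  's' (18) + 11 = 3 → 'd'
  't' (19) + 11 = 4 → 'e'
  'i' (8) + 11 = 19 → 't'
  'c' (2) + 11 = 13 → 'n'
Result = "lcetdetn"


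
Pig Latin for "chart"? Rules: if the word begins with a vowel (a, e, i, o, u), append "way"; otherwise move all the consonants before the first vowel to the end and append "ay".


Word: "chart"
Starts with consonant(s) → move to end, add 'ay'
Consonant cluster: "ch"
Pig Latin = "artchay"


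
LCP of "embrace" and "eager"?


Word 1: "embrace"
Word 2: "eager"
Comparing from start:
  Pos 0: 'e' == 'e'
  Pos 1: 'm' != 'a' (stop)
LCP = "e" (length 1)


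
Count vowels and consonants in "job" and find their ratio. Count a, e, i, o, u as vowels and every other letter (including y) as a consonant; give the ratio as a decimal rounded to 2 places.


Word: "job"
Vowels (a,e,i,o,u): 1
Consonants: 2
Ratio = 1/2
= 0.50


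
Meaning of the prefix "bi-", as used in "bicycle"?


Prefix: bi-
Example: bicycle (bi- + cycle)
Meaning = two


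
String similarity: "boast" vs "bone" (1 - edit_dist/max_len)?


Word 1: "boast" (length 5)
Word 2: "bone" (length 4)
One optimal edit sequence:
  1. keep 'b'
  2. keep 'o'
  3. delete 'a'  (+1)
  4. substitute 's' -> 'n'  (+1)
  5. substitute 't' -> 'e'  (+1)
Edit distance = 3
Max length = max(5, 4) = 5
Similarity = 1 - 3/5
= 0.4000


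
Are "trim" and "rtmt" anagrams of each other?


Word 1: "trim" → sorted: imrt
Word 2: "rtmt" → sorted: mrtt
Same letters? imrt != mrtt
Anagram = No


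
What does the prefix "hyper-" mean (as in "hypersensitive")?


Prefix: hyper-
Example: hypersensitive = hyper- + sensitive
Meaning = over / excessive


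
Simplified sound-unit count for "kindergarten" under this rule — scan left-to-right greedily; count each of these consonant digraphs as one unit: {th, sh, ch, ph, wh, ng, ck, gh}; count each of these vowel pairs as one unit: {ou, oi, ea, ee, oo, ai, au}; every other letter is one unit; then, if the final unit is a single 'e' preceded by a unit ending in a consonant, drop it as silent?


Word: "kindergarten" (12 letters)
Left-to-right scan:
  1. 'k' (letter)
  2. 'i' (letter)
  3. 'n' (letter)
  4. 'd' (letter)
  5. 'e' (letter)
  6. 'r' (letter)
  7. 'g' (letter)
  8. 'a' (letter)
  9. 'r' (letter)
  10. 't' (letter)
  11. 'e' (letter)
  12. 'n' (letter)
Units from scan: 12
Sound units = 12 units


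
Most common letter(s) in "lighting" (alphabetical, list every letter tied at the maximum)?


Word: "lighting"
Letter counts:
  'g': 2
  'h': 1
  'i': 2
  'l': 1
  'n': 1
  't': 1
Maximum count = 2
Most frequent = 'g', 'i' (2 times each)


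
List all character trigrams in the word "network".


Word: "network" (length 7)
Number of trigrams = 7 - 3 + 1 = 5
  Position 0: "net"
  Position 1: "etw"
  Position 2: "two"
  Position 3: "wor"
  Position 4: "ork"
Trigrams = "net", "etw", "two", "wor", "ork"


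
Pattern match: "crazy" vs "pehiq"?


Pattern of "crazy": [0, 1, 2, 3, 4]
Pattern of "pehiq": [0, 1, 2, 3, 4]
Patterns match
Same pattern = Yes


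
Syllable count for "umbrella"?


Word: "umbrella"
Syllable breakdown: um-brel-la
Counting: 3 parts
= 3 syllables


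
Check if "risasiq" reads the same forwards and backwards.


Word: "risasiq"
Reversed: "qisasir"
Forward == Backward? risasiq != qisasir
Palindrome = No


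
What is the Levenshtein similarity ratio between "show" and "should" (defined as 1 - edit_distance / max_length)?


Word 1: "show" (length 4)
Word 2: "should" (length 6)
One optimal edit sequence:
  1. keep 's'
  2. keep 'h'
  3. keep 'o'
  4. insert 'u'  (+1)
  5. insert 'l'  (+1)
  6. substitute 'w' -> 'd'  (+1)
Edit distance = 3
Max length = max(4, 6) = 6
Similarity = 1 - 3/6
= 0.5000


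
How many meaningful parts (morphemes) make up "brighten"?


Word: "brighten"
Morphemes: bright | -en
Each morpheme carries meaning
= 2 morphemes


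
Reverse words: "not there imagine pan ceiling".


Original: "not there imagine pan ceiling"
Words (1..n): not | there | imagine | pan | ceiling
Reversed (n..1): ceiling | pan | imagine | there | not
Result = "ceiling pan imagine there not"


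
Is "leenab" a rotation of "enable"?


Word: "enable", Candidate: "leenab"
Method: check if candidate is substring of word+word
"enableenable" contains "leenab"? Yes
Is rotation = Yes


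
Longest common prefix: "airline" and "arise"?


Word 1: "airline"
Word 2: "arise"
Comparing from start:
  Pos 0: 'a' == 'a'
  Pos 1: 'i' != 'r' (stop)
LCP = "a" (length 1)


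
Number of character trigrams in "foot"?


Word: "foot" (length 4)
Number of 3-grams = length - 3 + 1 = 4 - 3 + 1
= 2


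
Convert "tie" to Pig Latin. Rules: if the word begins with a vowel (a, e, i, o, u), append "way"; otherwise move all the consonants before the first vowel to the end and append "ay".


Word: "tie"
Starts with consonant(s) → move to end, add 'ay'
Consonant cluster: "t"
Pig Latin = "ietay"


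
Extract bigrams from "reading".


Word: "reading" (length 7)
Number of bigrams = 7 - 2 + 1 = 6
  Position 0: "re"
  Position 1: "ea"
  Position 2: "ad"
  Position 3: "di"
  Position 4: "in"
  Position 5: "ng"
Bigrams = "re", "ea", "ad", "di", "in", "ng"


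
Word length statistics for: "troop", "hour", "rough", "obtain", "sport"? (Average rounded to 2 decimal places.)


Lengths: "troop"=5, "hour"=4, "rough"=5, "obtain"=6, "sport"=5
Sum = 25, Count = 5
Average = 25/5 = 5.00
= avg=5.00, min=4, max=6


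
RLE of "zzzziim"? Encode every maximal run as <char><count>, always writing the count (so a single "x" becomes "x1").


String: "zzzziim"
Scanning for consecutive runs:
  'z' x 4
  'i' x 2
  'm' x 1
RLE = "z4i2m1"


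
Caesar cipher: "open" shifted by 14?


Word: "open"
Shift: 14
Each letter → (letter + shift) mod 26:
  'o' (14) + 14 = 2 → 'c'
  'p' (15) + 14 = 3 → 'd'
  'e' (4) + 14 = 18 → 's'
  'n' (13) + 14 = 1 → 'b'
Result = "cdsb"


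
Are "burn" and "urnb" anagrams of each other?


Word 1: "burn" → sorted: bnru
Word 2: "urnb" → sorted: bnru
Same letters? bnru == bnru
Anagram = Yes


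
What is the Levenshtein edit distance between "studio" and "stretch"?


Word 1: "studio" (length 6)
Word 2: "stretch" (length 7)
One optimal edit sequence (insert/delete/substitute each cost 1):
  1. keep 's'
  2. keep 't'
  3. insert 'r'  (+1)
  4. substitute 'u' -> 'e'  (+1)
  5. substitute 'd' -> 't'  (+1)
  6. substitute 'i' -> 'c'  (+1)
  7. substitute 'o' -> 'h'  (+1)
Total edit operations: 5
Edit distance = 5


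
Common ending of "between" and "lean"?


Word 1: "between"
Word 2: "lean"
Comparing from end:
  Pos -1: 'n' == 'n'
  Pos -2: 'e' != 'a' (stop)
LCS = "n" (length 1)


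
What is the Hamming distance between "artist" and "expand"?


Comparing character by character (same length = 6):
  Pos 0: 'a' vs 'e' !=
  Pos 1: 'r' vs 'x' !=
  Pos 2: 't' vs 'p' !=
  Pos 3: 'i' vs 'a' !=
  Pos 4: 's' vs 'n' !=
  Pos 5: 't' vs 'd' !=
Hamming distance = 6


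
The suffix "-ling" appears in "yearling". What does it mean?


Suffix: -ling
Example: yearling (year + -ling)
Meaning = small / young


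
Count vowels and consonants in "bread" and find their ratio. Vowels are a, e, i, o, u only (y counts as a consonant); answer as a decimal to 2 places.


Word: "bread"
Vowels (a,e,i,o,u): 2
Consonants: 3
Ratio = 2/3
= 0.67


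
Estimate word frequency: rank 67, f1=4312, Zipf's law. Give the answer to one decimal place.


Zipf's law: f(r) = f(1) / r
f(1) = 4312
f(67) = 4312 / 67
= 64.4 occurrences


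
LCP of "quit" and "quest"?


Word 1: "quit"
Word 2: "quest"
Comparing from start:
  Pos 0: 'q' == 'q'
  Pos 1: 'u' == 'u'
  Pos 2: 'i' != 'e' (stop)
LCP = "qu" (length 2)


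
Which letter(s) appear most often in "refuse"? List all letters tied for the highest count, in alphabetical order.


Word: "refuse"
Letter counts:
  'e': 2
  'f': 1
  'r': 1
  's': 1
  'u': 1
Maximum count = 2
Most frequent = 'e' (2 times each)


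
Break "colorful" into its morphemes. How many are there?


Word: "colorful"
Morphemes: color + -ful
Each morpheme carries meaning
= 2 morphemes


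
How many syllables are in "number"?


Word: "number"
Syllable breakdown: num · ber
Counting: 2 parts
= 2 syllables


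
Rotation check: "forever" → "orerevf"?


Word: "forever", Candidate: "orerevf"
Method: check if candidate is substring of word+word
"foreverforever" contains "orerevf"? No
Is rotation = No


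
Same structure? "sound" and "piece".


Pattern of "sound": [0, 1, 2, 3, 4]
Pattern of "piece": [0, 1, 2, 3, 2]
Patterns do not match
Same pattern = No


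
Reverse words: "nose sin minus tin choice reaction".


Original: "nose sin minus tin choice reaction"
Words (1..n): nose | sin | minus | tin | choice | reaction
Reversed (n..1): reaction | choice | tin | minus | sin | nose
Result = "reaction choice tin minus sin nose"


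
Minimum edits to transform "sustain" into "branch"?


Word 1: "sustain" (length 7)
Word 2: "branch" (length 6)
One optimal edit sequence (insert/delete/substitute each cost 1):
  1. delete 's'  (+1)
  2. substitute 'u' -> 'b'  (+1)
  3. substitute 's' -> 'r'  (+1)
  4. substitute 't' -> 'a'  (+1)
  5. substitute 'a' -> 'n'  (+1)
  6. substitute 'i' -> 'c'  (+1)
  7. substitute 'n' -> 'h'  (+1)
Total edit operations: 7
Edit distance = 7


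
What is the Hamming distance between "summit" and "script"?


Comparing character by character (same length = 6):
  Pos 0: 's' vs 's' =
  Pos 1: 'u' vs 'c' !=
  Pos 2: 'm' vs 'r' !=
  Pos 3: 'm' vs 'i' !=
  Pos 4: 'i' vs 'p' !=
  Pos 5: 't' vs 't' =
Hamming distance = 4


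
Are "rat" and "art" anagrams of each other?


Word 1: "rat" → sorted: art
Word 2: "art" → sorted: art
Same letters? art == art
Anagram = Yes


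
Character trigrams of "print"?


Word: "print" (length 5)
Number of trigrams = 5 - 3 + 1 = 3
  Position 0: "pri"
  Position 1: "rin"
  Position 2: "int"
Trigrams = "pri", "rin", "int"


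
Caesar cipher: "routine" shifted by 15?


Word: "routine"
Shift: 15
Each letter → (letter + shift) mod 26:
  'r' (17) + 15 = 6 → 'g'
  'o' (14) + 15 = 3 → 'd'
  'u' (20) + 15 = 9 → 'j'
  't' (19) + 15 = 8 → 'i'
  'i' (8) + 15 = 23 → 'x'
  'n' (13) + 15 = 2 → 'c'
  'e' (4) + 15 = 19 → 't'
Result = "gdjixct"


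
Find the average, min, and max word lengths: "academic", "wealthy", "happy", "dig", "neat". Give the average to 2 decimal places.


Lengths: "academic"=8, "wealthy"=7, "happy"=5, "dig"=3, "neat"=4
Sum = 27, Count = 5
Average = 27/5 = 5.40
= avg=5.40, min=3, max=8


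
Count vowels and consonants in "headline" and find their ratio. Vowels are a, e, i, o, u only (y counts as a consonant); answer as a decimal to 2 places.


Word: "headline"
Vowels (a,e,i,o,u): 4
Consonants: 4
Ratio = 4/4
= 1.00


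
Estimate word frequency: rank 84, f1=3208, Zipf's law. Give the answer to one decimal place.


Zipf's law: f(r) = f(1) / r
f(1) = 3208
f(84) = 3208 / 84
= 38.2 occurrences


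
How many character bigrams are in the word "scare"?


Word: "scare" (length 5)
Number of 2-grams = length - 2 + 1 = 5 - 2 + 1
= 4


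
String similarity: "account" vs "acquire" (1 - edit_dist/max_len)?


Word 1: "account" (length 7)
Word 2: "acquire" (length 7)
One optimal edit sequence:
  1. keep 'a'
  2. keep 'c'
  3. substitute 'c' -> 'q'  (+1)
  4. substitute 'o' -> 'u'  (+1)
  5. substitute 'u' -> 'i'  (+1)
  6. substitute 'n' -> 'r'  (+1)
  7. substitute 't' -> 'e'  (+1)
Edit distance = 5
Max length = max(7, 7) = 7
Similarity = 1 - 5/7
= 0.2857


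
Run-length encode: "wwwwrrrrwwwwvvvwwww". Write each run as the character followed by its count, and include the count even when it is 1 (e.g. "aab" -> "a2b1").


String: "wwwwrrrrwwwwvvvwwww"
Scanning for consecutive runs:
  'w' x 4
  'r' x 4
  'w' x 4
  'v' x 3
  'w' x 4
RLE = "w4r4w4v3w4"


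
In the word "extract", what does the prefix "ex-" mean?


Prefix: ex-
As in: extract -> ex- + tract
Meaning = out / former


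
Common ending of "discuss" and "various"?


Word 1: "discuss"
Word 2: "various"
Comparing from end:
  Pos -1: 's' == 's'
  Pos -2: 's' != 'u' (stop)
LCS = "s" (length 1)


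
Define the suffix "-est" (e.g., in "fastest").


Suffix: -est
Example: fastest = fast + -est
Meaning = most


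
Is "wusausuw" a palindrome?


Word: "wusausuw"
Reversed: "wusuasuw"
Forward == Backward? wusausuw != wusuasuw
Palindrome = No


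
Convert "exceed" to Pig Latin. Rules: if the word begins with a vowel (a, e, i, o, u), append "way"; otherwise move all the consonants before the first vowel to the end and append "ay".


Word: "exceed"
Starts with vowel → add 'way'
Pig Latin = "exceedway"


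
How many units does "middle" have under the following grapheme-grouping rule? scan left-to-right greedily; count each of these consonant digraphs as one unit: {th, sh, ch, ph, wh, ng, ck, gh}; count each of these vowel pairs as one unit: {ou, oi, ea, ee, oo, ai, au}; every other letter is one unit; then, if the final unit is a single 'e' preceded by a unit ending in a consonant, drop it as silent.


Word: "middle" (6 letters)
Left-to-right scan:
  (1) 'm' (letter)
  (2) 'i' (letter)
  (3) 'd' (letter)
  (4) 'd' (letter)
  (5) 'l' (letter)
  (6) 'e' (letter)
Units from scan: 6
Final unit is 'e' after a consonant -> drop as silent (-1)
Sound units = 5 units


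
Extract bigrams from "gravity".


Word: "gravity" (length 7)
Number of bigrams = 7 - 2 + 1 = 6
  Position 0: "gr"
  Position 1: "ra"
  Position 2: "av"
  Position 3: "vi"
  Position 4: "it"
  Position 5: "ty"
Bigrams = "gr", "ra", "av", "vi", "it", "ty"


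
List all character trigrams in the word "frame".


Word: "frame" (length 5)
Number of trigrams = 5 - 3 + 1 = 3
  Position 0: "fra"
  Position 1: "ram"
  Position 2: "ame"
Trigrams = "fra", "ram", "ame"


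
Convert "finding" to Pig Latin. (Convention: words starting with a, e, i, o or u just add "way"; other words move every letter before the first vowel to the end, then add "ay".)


Word: "finding"
Starts with consonant(s) → move to end, add 'ay'
Consonant cluster: "f"
Pig Latin = "indingfay"


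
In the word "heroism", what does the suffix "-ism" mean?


Suffix: -ism
Example: heroism = hero + -ism
Meaning = belief / practice


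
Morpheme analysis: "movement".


Word: "movement"
Morphemes: move / -ment
Each morpheme carries meaning
= 2 morphemes


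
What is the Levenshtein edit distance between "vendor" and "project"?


Word 1: "vendor" (length 6)
Word 2: "project" (length 7)
One optimal edit sequence (insert/delete/substitute each cost 1):
  1. insert 'p'  (+1)
  2. substitute 'v' -> 'r'  (+1)
  3. substitute 'e' -> 'o'  (+1)
  4. substitute 'n' -> 'j'  (+1)
  5. substitute 'd' -> 'e'  (+1)
  6. substitute 'o' -> 'c'  (+1)
  7. substitute 'r' -> 't'  (+1)
Total edit operations: 7
Edit distance = 7


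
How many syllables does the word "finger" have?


Word: "finger"
Syllable breakdown: fin · ger
Counting: 2 parts
= 2 syllables


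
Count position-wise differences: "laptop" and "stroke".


Comparing character by character (same length = 6):
  Pos 0: 'l' vs 's' !=
  Pos 1: 'a' vs 't' !=
  Pos 2: 'p' vs 'r' !=
  Pos 3: 't' vs 'o' !=
  Pos 4: 'o' vs 'k' !=
  Pos 5: 'p' vs 'e' !=
Hamming distance = 6


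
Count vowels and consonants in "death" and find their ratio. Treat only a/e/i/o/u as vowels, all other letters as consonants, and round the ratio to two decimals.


Word: "death"
Vowels (a,e,i,o,u): 2
Consonants: 3
Ratio = 2/3
= 0.67


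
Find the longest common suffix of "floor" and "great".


Word 1: "floor"
Word 2: "great"
Comparing from end:
  Pos -1: 'r' != 't' (stop)
LCS = "" (length 0)


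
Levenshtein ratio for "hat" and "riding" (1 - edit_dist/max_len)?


Word 1: "hat" (length 3)
Word 2: "riding" (length 6)
One optimal edit sequence:
  1. insert 'r'  (+1)
  2. insert 'i'  (+1)
  3. insert 'd'  (+1)
  4. substitute 'h' -> 'i'  (+1)
  5. substitute 'a' -> 'n'  (+1)
  6. substitute 't' -> 'g'  (+1)
Edit distance = 6
Max length = max(3, 6) = 6
Similarity = 1 - 6/6
= 0.0000


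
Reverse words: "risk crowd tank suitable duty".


Original: "risk crowd tank suitable duty"
Words (1..n): risk | crowd | tank | suitable | duty
Reversed (n..1): duty | suitable | tank | crowd | risk
Result = "duty suitable tank crowd risk"


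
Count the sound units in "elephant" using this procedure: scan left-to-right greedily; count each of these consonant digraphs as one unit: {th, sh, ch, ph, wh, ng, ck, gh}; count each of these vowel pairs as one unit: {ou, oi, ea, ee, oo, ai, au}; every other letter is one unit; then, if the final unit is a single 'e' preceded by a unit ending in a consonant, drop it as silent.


Word: "elephant" (8 letters)
Left-to-right scan:
  1. 'e' (letter)
  2. 'l' (letter)
  3. 'e' (letter)
  4. 'ph' (digraph)
  5. 'a' (letter)
  6. 'n' (letter)
  7. 't' (letter)
Units from scan: 7
Sound units = 7 units


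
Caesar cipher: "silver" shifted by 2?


Word: "silver"
Shift: 2
Each letter → (letter + shift) mod 26:
  's' (18) + 2 = 20 → 'u'
  'i' (8) + 2 = 10 → 'k'
  'l' (11) + 2 = 13 → 'n'
  'v' (21) + 2 = 23 → 'x'
  'e' (4) + 2 = 6 → 'g'
  'r' (17) + 2 = 19 → 't'
Result = "uknxgt"


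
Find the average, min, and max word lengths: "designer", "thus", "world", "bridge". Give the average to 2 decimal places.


Lengths: "designer"=8, "thus"=4, "world"=5, "bridge"=6
Sum = 23, Count = 4
Average = 23/4 = 5.75
= avg=5.75, min=4, max=8


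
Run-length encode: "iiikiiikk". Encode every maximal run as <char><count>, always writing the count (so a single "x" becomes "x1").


String: "iiikiiikk"
Scanning for consecutive runs:
  'i' x 3
  'k' x 1
  'i' x 3
  'k' x 2
RLE = "i3k1i3k2"


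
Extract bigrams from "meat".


Word: "meat" (length 4)
Number of bigrams = 4 - 2 + 1 = 3
  Position 0: "me"
  Position 1: "ea"
  Position 2: "at"
Bigrams = "me", "ea", "at"


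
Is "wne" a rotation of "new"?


Word: "new", Candidate: "wne"
Method: check if candidate is substring of word+word
"newnew" contains "wne"? Yes
Is rotation = Yes


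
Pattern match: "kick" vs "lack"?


Pattern of "kick": [0, 1, 2, 0]
Pattern of "lack": [0, 1, 2, 3]
Patterns do not match
Same pattern = No


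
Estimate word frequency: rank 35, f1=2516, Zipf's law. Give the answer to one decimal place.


Zipf's law: f(r) = f(1) / r
f(1) = 2516
f(35) = 2516 / 35
= 71.9 occurrences


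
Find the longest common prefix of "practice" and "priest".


Word 1: "practice"
Word 2: "priest"
Comparing from start:
  Pos 0: 'p' == 'p'
  Pos 1: 'r' == 'r'
  Pos 2: 'a' != 'i' (stop)
LCP = "pr" (length 2)


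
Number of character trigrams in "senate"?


Word: "senate" (length 6)
Number of 3-grams = length - 3 + 1 = 6 - 3 + 1
= 4


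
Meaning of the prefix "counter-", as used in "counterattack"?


Prefix: counter-
As in: counterattack -> counter- + attack
Meaning = against / opposite


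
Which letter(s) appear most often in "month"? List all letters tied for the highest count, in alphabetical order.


Word: "month"
Letter counts:
  'h': 1
  'm': 1
  'n': 1
  'o': 1
  't': 1
Maximum count = 1
Most frequent = 'h', 'm', 'n', 'o', 't' (1 time each)


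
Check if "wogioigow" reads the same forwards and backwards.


Word: "wogioigow"
Reversed: "wogioigow"
Forward == Backward? wogioigow == wogioigow
Palindrome = Yes


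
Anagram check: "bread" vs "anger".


Word 1: "bread" → sorted: abder
Word 2: "anger" → sorted: aegnr
Same letters? abder != aegnr
Anagram = No


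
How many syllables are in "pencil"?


Word: "pencil"
Syllable breakdown: pen | cil
Counting: 2 parts
= 2 syllables


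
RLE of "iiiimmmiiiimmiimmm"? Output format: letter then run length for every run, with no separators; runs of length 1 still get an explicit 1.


String: "iiiimmmiiiimmiimmm"
Scanning for consecutive runs:
  'i' x 4
  'm' x 3
  'i' x 4
  'm' x 2
  'i' x 2
  'm' x 3
RLE = "i4m3i4m2i2m3"


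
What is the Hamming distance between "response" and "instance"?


Comparing character by character (same length = 8):
  Pos 0: 'r' vs 'i' !=
  Pos 1: 'e' vs 'n' !=
  Pos 2: 's' vs 's' =
  Pos 3: 'p' vs 't' !=
  Pos 4: 'o' vs 'a' !=
  Pos 5: 'n' vs 'n' =
  Pos 6: 's' vs 'c' !=
  Pos 7: 'e' vs 'e' =
Hamming distance = 5


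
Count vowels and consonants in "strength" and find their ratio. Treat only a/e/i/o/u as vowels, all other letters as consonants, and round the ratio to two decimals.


Word: "strength"
Vowels (a,e,i,o,u): 1
Consonants: 7
Ratio = 1/7
= 0.14


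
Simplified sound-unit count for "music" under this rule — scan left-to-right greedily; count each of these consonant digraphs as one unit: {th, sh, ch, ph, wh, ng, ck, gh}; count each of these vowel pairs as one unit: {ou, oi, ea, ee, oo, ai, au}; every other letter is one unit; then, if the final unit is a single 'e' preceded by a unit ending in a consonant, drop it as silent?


Word: "music" (5 letters)
Left-to-right scan:
  1. 'm' (letter)
  2. 'u' (letter)
  3. 's' (letter)
  4. 'i' (letter)
  5. 'c' (letter)
Units from scan: 5
Sound units = 5 units


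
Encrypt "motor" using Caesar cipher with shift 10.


Word: "motor"
Shift: 10
Each letter → (letter + shift) mod 26:
  'm' (12) + 10 = 22 → 'w'
  'o' (14) + 10 = 24 → 'y'
  't' (19) + 10 = 3 → 'd'
  'o' (14) + 10 = 24 → 'y'
  'r' (17) + 10 = 1 → 'b'
Result = "wydyb"


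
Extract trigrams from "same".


Word: "same" (length 4)
Number of trigrams = 4 - 3 + 1 = 2
  Position 0: "sam"
  Position 1: "ame"
Trigrams = "sam", "ame"


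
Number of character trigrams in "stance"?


Word: "stance" (length 6)
Number of 3-grams = length - 3 + 1 = 6 - 3 + 1
= 4


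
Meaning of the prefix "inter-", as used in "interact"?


Prefix: inter-
As in: interact -> inter- + act
Meaning = between


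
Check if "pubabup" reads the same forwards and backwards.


Word: "pubabup"
Reversed: "pubabup"
Forward == Backward? pubabup == pubabup
Palindrome = Yes


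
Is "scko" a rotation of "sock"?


Word: "sock", Candidate: "scko"
Method: check if candidate is substring of word+word
"socksock" contains "scko"? No
Is rotation = No


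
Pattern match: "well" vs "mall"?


Pattern of "well": [0, 1, 2, 2]
Pattern of "mall": [0, 1, 2, 2]
Patterns match
Same pattern = Yes


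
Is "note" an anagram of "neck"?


Word 1: "neck" → sorted: cekn
Word 2: "note" → sorted: enot
Same letters? cekn != enot
Anagram = No


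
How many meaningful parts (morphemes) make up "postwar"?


Word: "postwar"
Morphemes: post- | war
Each morpheme carries meaning
= 2 morphemes


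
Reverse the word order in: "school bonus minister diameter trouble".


Original: "school bonus minister diameter trouble"
Words (1..n): school | bonus | minister | diameter | trouble
Reversed (n..1): trouble | diameter | minister | bonus | school
Result = "trouble diameter minister bonus school"


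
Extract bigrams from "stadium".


Word: "stadium" (length 7)
Number of bigrams = 7 - 2 + 1 = 6
  Position 0: "st"
  Position 1: "ta"
  Position 2: "ad"
  Position 3: "di"
  Position 4: "iu"
  Position 5: "um"
Bigrams = "st", "ta", "ad", "di", "iu", "um"


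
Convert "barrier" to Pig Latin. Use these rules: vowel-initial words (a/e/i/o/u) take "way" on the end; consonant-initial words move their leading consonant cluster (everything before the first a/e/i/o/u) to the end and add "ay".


Word: "barrier"
Starts with consonant(s) → move to end, add 'ay'
Consonant cluster: "b"
Pig Latin = "arrierbay"


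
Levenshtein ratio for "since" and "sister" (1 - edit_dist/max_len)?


Word 1: "since" (length 5)
Word 2: "sister" (length 6)
One optimal edit sequence:
  1. keep 's'
  2. keep 'i'
  3. substitute 'n' -> 's'  (+1)
  4. substitute 'c' -> 't'  (+1)
  5. keep 'e'
  6. insert 'r'  (+1)
Edit distance = 3
Max length = max(5, 6) = 6
Similarity = 1 - 3/6
= 0.5000


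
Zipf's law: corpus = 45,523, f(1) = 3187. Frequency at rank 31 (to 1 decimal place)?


Zipf's law: f(r) = f(1) / r
f(1) = 3187
f(31) = 3187 / 31
= 102.8 occurrences


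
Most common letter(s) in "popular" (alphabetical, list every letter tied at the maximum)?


Word: "popular"
Letter counts:
  'a': 1
  'l': 1
  'o': 1
  'p': 2
  'r': 1
  'u': 1
Maximum count = 2
Most frequent = 'p' (2 times each)


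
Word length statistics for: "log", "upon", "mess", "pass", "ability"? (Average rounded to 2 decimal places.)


Lengths: "log"=3, "upon"=4, "mess"=4, "pass"=4, "ability"=7
Sum = 22, Count = 5
Average = 22/5 = 4.40
= avg=4.40, min=3, max=7


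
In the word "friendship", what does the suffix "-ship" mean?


Suffix: -ship
Example: friendship = friend + -ship
Meaning = state / position


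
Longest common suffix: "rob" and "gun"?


Word 1: "rob"
Word 2: "gun"
Comparing from end:
  Pos -1: 'b' != 'n' (stop)
LCS = "" (length 0)


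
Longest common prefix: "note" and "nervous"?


Word 1: "note"
Word 2: "nervous"
Comparing from start:
  Pos 0: 'n' == 'n'
  Pos 1: 'o' != 'e' (stop)
LCP = "n" (length 1)


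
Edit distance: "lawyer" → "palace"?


Word 1: "lawyer" (length 6)
Word 2: "palace" (length 6)
One optimal edit sequence (insert/delete/substitute each cost 1):
  1. substitute 'l' -> 'p'  (+1)
  2. keep 'a'
  3. substitute 'w' -> 'l'  (+1)
  4. substitute 'y' -> 'a'  (+1)
  5. substitute 'e' -> 'c'  (+1)
  6. substitute 'r' -> 'e'  (+1)
Total edit operations: 5
Edit distance = 5


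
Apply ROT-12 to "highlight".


Word: "highlight"
Shift: 12
Each letter → (letter + shift) mod 26:
  'h' (7) + 12 = 19 → 't'
  'i' (8) + 12 = 20 → 'u'
  'g' (6) + 12 = 18 → 's'
  'h' (7) + 12 = 19 → 't'
  'l' (11) + 12 = 23 → 'x'
  'i' (8) + 12 = 20 → 'u'
  'g' (6) + 12 = 18 → 's'
  'h' (7) + 12 = 19 → 't'
  't' (19) + 12 = 5 → 'f'
Result = "tustxustf"


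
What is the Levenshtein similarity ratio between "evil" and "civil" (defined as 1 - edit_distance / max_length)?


Word 1: "evil" (length 4)
Word 2: "civil" (length 5)
One optimal edit sequence:
  1. insert 'c'  (+1)
  2. substitute 'e' -> 'i'  (+1)
  3. keep 'v'
  4. keep 'i'
  5. keep 'l'
Edit distance = 2
Max length = max(4, 5) = 5
Similarity = 1 - 2/5
= 0.6000


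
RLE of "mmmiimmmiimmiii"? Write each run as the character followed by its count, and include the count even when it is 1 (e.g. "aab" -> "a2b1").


String: "mmmiimmmiimmiii"
Scanning for consecutive runs:
  'm' x 3
  'i' x 2
  'm' x 3
  'i' x 2
  'm' x 2
  'i' x 3
RLE = "m3i2m3i2m2i3"


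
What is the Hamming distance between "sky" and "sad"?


Comparing character by character (same length = 3):
  Pos 0: 's' vs 's' =
  Pos 1: 'k' vs 'a' !=
  Pos 2: 'y' vs 'd' !=
Hamming distance = 2


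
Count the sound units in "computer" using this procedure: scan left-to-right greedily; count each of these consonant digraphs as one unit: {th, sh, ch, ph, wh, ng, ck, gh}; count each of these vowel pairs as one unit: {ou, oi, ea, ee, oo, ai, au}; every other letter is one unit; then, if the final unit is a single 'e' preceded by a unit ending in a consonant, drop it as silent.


Word: "computer" (8 letters)
Left-to-right scan:
  [1] 'c' (letter)
  [2] 'o' (letter)
  [3] 'm' (letter)
  [4] 'p' (letter)
  [5] 'u' (letter)
  [6] 't' (letter)
  [7] 'e' (letter)
  [8] 'r' (letter)
Units from scan: 8
Sound units = 8 units


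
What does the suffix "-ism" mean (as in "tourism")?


Suffix: -ism
As in: tourism -> tour + -ism
Meaning = belief / practice


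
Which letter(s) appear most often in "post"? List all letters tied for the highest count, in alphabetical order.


Word: "post"
Letter counts:
  'o': 1
  'p': 1
  's': 1
  't': 1
Maximum count = 1
Most frequent = 'o', 'p', 's', 't' (1 time each)
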